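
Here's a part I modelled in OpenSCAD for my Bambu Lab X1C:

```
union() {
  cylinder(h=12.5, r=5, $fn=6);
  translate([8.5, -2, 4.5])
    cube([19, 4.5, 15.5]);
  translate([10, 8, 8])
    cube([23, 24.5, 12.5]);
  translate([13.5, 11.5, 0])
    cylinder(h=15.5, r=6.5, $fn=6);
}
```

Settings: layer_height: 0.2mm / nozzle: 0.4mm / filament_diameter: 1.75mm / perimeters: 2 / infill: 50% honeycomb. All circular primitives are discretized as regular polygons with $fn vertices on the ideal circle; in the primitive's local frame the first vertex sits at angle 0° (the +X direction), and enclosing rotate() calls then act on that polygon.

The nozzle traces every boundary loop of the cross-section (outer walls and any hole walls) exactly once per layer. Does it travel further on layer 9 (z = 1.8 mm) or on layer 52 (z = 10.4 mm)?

Layer 9 (z = 1.8): the cylinder: section is a regular 6-gon, circumradius r=5 (perimeter = 2·6·5.000·sin(180°/6) = 30.00 mm); the cube at (8.5, -2) does not reach this height (z outside [4.5, 20]); the cube at (10, 8) is not intersected at this z (z outside [8, 20.5]); the cylinder at (13.5, 11.5): section is a regular 6-gon, circumradius r=6.5 (perimeter = 2·6·6.500·sin(180°/6) = 39.00 mm); Taking the union: the 2 present regions are separate (no shared area or edge), so areas and boundary lengths simply add and each stays a separate island — boundary = 69.00 mm. So its perimeter = 69.00 mm. Layer 52 (z = 10.4): the cylinder: section is a regular 6-gon, circumradius r=5 (perimeter = 2·6·5.000·sin(180°/6) = 30.00 mm); the cube at (8.5, -2) (footprint 19×4.5) is included at this height (perimeter 47.00 mm); the 23×24.5 cube at (10, 8) contributes its full rectangle (perimeter 95.00 mm); the cylinder at (13.5, 11.5): section is a regular 6-gon, circumradius r=6.5 (perimeter = 2·6·6.500·sin(180°/6) = 39.00 mm); Taking the union: the regions partially overlap (shared area 78.55 mm²), so the edge portions inside another operand are dropped and the merged outline is re-measured after clipping — boundary = 176.78 mm. So its perimeter = 176.78 mm. Layer 52 is larger (176.78 vs 69.00 mm).

layer 52 (z = 10.4 mm)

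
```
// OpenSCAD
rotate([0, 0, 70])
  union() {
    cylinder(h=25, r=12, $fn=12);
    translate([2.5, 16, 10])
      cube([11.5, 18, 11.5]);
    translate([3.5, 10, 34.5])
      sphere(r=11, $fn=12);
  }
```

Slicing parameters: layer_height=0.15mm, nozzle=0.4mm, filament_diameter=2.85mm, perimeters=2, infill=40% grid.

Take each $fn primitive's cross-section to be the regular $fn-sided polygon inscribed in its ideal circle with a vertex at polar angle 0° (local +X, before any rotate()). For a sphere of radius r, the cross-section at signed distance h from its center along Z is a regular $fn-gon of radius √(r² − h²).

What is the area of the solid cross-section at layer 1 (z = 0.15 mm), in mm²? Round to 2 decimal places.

432.00 mm²

At z = 0.15 mm: the r=12 cylinder gives a regular 12-gon of circumradius 12 (constant along its height) (area = (12/2)·12.000²·sin(360°/12) = 432.00 mm²); the cube at (2.5, 16) does not reach this height (z outside [10, 21.5]); the sphere at (3.5, 10) does not reach this height (|z−center|=34.350 > r=11); Taking the union: only the r=12 cylinder is present, so the union is just that shape — area = 432.00 mm²; (whole slice rotated 70° about Z — lengths, areas and connectivity unchanged). Overall, the cross-section is a single solid region. Net area = 432.00 mm².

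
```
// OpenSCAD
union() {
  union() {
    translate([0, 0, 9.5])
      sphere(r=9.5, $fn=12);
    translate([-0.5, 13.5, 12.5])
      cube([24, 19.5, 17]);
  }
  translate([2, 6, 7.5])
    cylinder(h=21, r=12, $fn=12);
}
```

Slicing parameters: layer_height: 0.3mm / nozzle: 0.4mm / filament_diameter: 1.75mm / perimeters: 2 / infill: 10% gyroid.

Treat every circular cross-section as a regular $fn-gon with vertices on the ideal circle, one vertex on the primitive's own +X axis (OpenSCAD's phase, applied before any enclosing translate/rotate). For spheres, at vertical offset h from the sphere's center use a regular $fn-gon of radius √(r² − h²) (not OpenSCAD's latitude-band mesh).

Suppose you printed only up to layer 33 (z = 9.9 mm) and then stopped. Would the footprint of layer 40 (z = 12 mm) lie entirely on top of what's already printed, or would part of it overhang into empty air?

Compare the two slices. At z = 9.9: the sphere: section is a regular 12-gon, circumradius = √(r²−h²) = √(9.5²−0.4²) = 9.492 (area = (12/2)·9.492²·sin(360°/12) = 270.27 mm²); the cube at (-0.5, 13.5) is not intersected at this z (z outside [12.5, 29.5]); Merging all regions: only the r=9.5 sphere is present, so the union is just that shape — area = 270.27 mm²; the r=12 cylinder at (2, 6) contributes a regular 12-gon of circumradius 12 (area = (12/2)·12.000²·sin(360°/12) = 432.00 mm²); Merging all regions: the regions partially overlap — summed areas 702.27 mm² minus the doubly-counted overlap 209.91 mm² gives 492.36 mm² — area = 492.36 mm². At z = 12: the r=9.5 sphere contributes a regular 12-gon of circumradius √(9.5²−2.5²) = 9.165 (area = (12/2)·9.165²·sin(360°/12) = 252.00 mm²); the cube at (-0.5, 13.5) is not intersected at this z (z outside [12.5, 29.5]); Taking the union: only the r=9.5 sphere is present, so the union is just that shape — area = 252.00 mm²; the r=12 cylinder at (2, 6) gives a regular 12-gon of circumradius 12 (constant along its height) (area = (12/2)·12.000²·sin(360°/12) = 432.00 mm²); Taking the union: the regions partially overlap — summed areas 684.00 mm² minus the doubly-counted overlap 199.98 mm² gives 484.02 mm² — area = 484.02 mm². Checking containment: the cross-section at z = 12 is a subset of the cross-section at z = 9.9.

entirely on top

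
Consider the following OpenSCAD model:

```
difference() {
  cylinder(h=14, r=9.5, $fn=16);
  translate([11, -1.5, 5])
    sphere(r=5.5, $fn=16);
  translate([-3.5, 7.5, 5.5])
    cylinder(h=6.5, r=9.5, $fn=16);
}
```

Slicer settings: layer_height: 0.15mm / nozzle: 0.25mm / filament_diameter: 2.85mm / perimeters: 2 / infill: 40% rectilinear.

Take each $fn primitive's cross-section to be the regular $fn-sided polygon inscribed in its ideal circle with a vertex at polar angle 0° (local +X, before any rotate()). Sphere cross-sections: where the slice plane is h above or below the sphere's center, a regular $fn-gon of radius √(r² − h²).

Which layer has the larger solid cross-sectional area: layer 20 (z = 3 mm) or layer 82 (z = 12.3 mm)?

layer 82 (z = 12.3 mm)

Layer 20 (z = 3): the cylinder: section is a regular 16-gon, circumradius r=9.5 (area = (16/2)·9.500²·sin(360°/16) = 276.30 mm²); the r=5.5 sphere at (11, -1.5) slices to a regular 16-gon of circumradius 5.123 (√(r²−h²) with h=2 from center) (area = (16/2)·5.123²·sin(360°/16) = 80.36 mm²); the cylinder at (-3.5, 7.5) does not reach this height (z outside [5.5, 12]); Taking the first minus the rest: starting from the r=9.5 cylinder (276.30 mm²), the r=5.5 sphere at (11, -1.5) partially overlaps it — only the 19.66 mm² overlap (of its 80.36 mm²) is removed, clipping the outline — area = 256.64 mm². So its area = 256.64 mm². Layer 82 (z = 12.3): the r=9.5 cylinder gives a regular 16-gon of circumradius 9.5 (constant along its height) (area = (16/2)·9.500²·sin(360°/16) = 276.30 mm²); the sphere at (11, -1.5) is absent (|z−center|=7.300 > r=5.5); the cylinder at (-3.5, 7.5) is absent (z outside [5.5, 12]); Subtracting the remaining from the first: none of the subtracted shapes is present at this height, so the r=9.5 cylinder is unchanged — area = 276.30 mm². So its area = 276.30 mm². Layer 82 is larger (276.30 vs 256.64 mm²).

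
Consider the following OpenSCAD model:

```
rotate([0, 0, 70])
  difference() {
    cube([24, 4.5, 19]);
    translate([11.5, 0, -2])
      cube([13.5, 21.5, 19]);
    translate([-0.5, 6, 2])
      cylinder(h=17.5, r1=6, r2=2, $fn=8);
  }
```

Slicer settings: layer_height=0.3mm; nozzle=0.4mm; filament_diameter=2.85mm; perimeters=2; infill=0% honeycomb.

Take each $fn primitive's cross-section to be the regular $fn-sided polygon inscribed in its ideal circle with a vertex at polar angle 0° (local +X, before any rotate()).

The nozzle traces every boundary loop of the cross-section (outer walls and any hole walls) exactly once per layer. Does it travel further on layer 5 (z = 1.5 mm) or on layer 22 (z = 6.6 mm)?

layer 5 (z = 1.5 mm)

Layer 5 (z = 1.5): the cube is present — its section is the full 24×4.5 rectangle (perimeter 57.00 mm); the 13.5×21.5 cube at (11.5, 0) contributes its full rectangle (perimeter 70.00 mm); the cone at (-0.5, 6) is absent (z outside [2, 19.5]); After the difference (first − rest): starting from the 24×4.5 cube, the 13.5×21.5 cube at (11.5, 0) partially overlaps it — only the 56.25 mm² overlap (of its 290.25 mm²) is removed, clipping the outline — boundary = 32.00 mm; (whole slice rotated 70° about Z — lengths, areas and connectivity unchanged). So its perimeter = 32.00 mm. Layer 22 (z = 6.6): the cube (footprint 24×4.5) is included at this height (perimeter 57.00 mm); the cube at (11.5, 0) is present — its section is the full 13.5×21.5 rectangle (perimeter 70.00 mm); the cone at (-0.5, 6) contributes a regular 8-gon of circumradius 4.949 (interpolated between r1=6 and r2=2 at t=0.263) (perimeter = 2·8·4.949·sin(180°/8) = 30.30 mm); Subtracting the remaining from the first: starting from the 24×4.5 cube, the 13.5×21.5 cube at (11.5, 0) partially overlaps it — only the 56.25 mm² overlap (of its 290.25 mm²) is removed, clipping the outline; the cone at (-0.5, 6) partially overlaps it — only the 8.69 mm² overlap (of its 69.26 mm²) is removed, clipping the outline — boundary = 30.34 mm; (whole slice rotated 70° about Z — lengths, areas and connectivity unchanged). So its perimeter = 30.34 mm. Layer 5 is larger (32.00 vs 30.34 mm).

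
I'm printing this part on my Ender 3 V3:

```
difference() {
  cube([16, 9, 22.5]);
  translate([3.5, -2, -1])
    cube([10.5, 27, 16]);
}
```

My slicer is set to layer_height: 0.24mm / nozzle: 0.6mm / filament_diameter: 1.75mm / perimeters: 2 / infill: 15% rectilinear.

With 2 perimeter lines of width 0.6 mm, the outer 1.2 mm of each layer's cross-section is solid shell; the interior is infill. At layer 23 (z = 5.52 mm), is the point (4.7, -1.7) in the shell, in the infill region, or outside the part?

At z = 5.52 mm: the cube (footprint 16×9) is included at this height; the 10.5×27 cube at (3.5, -2) contributes its full rectangle; Subtracting the remaining from the first: starting from the 16×9 cube, the 10.5×27 cube at (3.5, -2) partially overlaps it — only the 94.50 mm² overlap (of its 283.50 mm²) is removed, clipping the outline — 2 connected regions. Overall, the cross-section has 2 separate islands. The nearest boundary edge runs (3.50, 9.00)→(3.50, 0.00); distance from the point to it = 2.08 mm. The point is not inside any of the regions above, so it lies outside the cross-section (2.08 mm from the nearest boundary).

outside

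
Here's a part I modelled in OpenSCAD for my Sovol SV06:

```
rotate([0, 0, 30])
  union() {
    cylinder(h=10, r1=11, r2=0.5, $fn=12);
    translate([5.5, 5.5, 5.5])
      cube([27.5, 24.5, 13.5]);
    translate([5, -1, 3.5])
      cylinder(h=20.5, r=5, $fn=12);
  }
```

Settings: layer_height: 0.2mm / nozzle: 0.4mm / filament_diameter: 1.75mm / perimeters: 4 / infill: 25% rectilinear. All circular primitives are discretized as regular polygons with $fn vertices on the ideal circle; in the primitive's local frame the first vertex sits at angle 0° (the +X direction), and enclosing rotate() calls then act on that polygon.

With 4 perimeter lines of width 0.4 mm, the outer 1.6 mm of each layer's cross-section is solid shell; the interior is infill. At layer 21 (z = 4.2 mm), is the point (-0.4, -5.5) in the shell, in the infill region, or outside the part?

At z = 4.2 mm: the cone: at t=0.420 of its height the radius interpolates to r₁+(r₂−r₁)t = 6.590, giving a regular 12-gon of that circumradius; the cube at (5.5, 5.5) is not intersected at this z (z outside [5.5, 19]); the r=5 cylinder at (5, -1) contributes a regular 12-gon of circumradius 5; Merging all regions: the regions partially overlap (shared area 43.99 mm²), so overlapping operands fuse into one piece — 1 connected region; (whole slice rotated 30° about Z — lengths, areas and connectivity unchanged). Overall, the cross-section is a single solid region. Undo the 30° rotation: the query point maps to (-3.096, -4.563) in the un-rotated model frame. The nearest boundary edge runs (-3.30, -5.71)→(-5.71, -3.29); distance from the point to it = 0.95 mm. The point is inside the cross-section, 0.95 mm from the nearest boundary — within the 1.6 mm shell band (4 × 0.4).

shell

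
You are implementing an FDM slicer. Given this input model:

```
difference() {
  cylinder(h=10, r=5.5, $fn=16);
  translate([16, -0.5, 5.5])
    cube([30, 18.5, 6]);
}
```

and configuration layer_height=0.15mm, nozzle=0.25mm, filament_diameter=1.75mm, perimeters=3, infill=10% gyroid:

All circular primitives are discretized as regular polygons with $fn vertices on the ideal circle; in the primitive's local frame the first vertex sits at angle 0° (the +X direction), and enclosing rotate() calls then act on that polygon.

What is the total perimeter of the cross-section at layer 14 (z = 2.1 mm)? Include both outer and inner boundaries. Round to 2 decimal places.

At z = 2.1 mm: the r=5.5 cylinder gives a regular 16-gon of circumradius 5.5 (constant along its height) (perimeter = 2·16·5.500·sin(180°/16) = 34.34 mm); the cube at (16, -0.5) does not reach this height (z outside [5.5, 11.5]); Taking the first minus the rest: none of the subtracted shapes is present at this height, so the r=5.5 cylinder is unchanged — boundary = 34.34 mm. Overall, the cross-section is a single solid region. Total boundary length (outer) = 34.34 mm.

34.34 mm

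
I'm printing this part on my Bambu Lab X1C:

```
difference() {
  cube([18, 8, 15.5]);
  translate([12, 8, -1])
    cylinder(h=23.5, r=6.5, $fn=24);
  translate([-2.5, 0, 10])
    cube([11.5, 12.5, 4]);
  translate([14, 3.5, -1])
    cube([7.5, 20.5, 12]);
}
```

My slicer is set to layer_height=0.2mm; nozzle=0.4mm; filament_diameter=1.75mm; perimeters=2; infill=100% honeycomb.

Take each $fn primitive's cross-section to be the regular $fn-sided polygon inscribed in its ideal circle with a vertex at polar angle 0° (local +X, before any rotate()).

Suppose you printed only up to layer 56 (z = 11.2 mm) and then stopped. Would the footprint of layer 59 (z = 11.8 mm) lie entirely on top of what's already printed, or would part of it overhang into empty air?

Compare the two slices. At z = 11.2: the 18×8 cube contributes its full rectangle (area 144.00 mm²); the r=6.5 cylinder at (12, 8) gives a regular 24-gon of circumradius 6.5 (constant along its height) (area = (24/2)·6.500²·sin(360°/24) = 131.22 mm²); the cube at (-2.5, 0) (footprint 11.5×12.5) is included at this height (area 143.75 mm²); the cube at (14, 3.5) does not reach this height (z outside [-1, 11]); Subtracting the remaining from the first: starting from the 18×8 cube (144.00 mm²), the r=6.5 cylinder at (12, 8) partially overlaps it — only the 64.86 mm² overlap (of its 131.22 mm²) is removed, clipping the outline; the 11.5×12.5 cube at (-2.5, 0) partially overlaps it — only the 57.86 mm² overlap (of its 143.75 mm²) is removed, clipping the outline — area = 21.28 mm². At z = 11.8: the cube is present — its section is the full 18×8 rectangle (area 144.00 mm²); the r=6.5 cylinder at (12, 8) gives a regular 24-gon of circumradius 6.5 (constant along its height) (area = (24/2)·6.500²·sin(360°/24) = 131.22 mm²); the cube at (-2.5, 0) is present — its section is the full 11.5×12.5 rectangle (area 143.75 mm²); the cube at (14, 3.5) is absent (z outside [-1, 11]); Subtracting the remaining from the first: starting from the 18×8 cube (144.00 mm²), the r=6.5 cylinder at (12, 8) partially overlaps it — only the 64.86 mm² overlap (of its 131.22 mm²) is removed, clipping the outline; the 11.5×12.5 cube at (-2.5, 0) partially overlaps it — only the 57.86 mm² overlap (of its 143.75 mm²) is removed, clipping the outline — area = 21.28 mm². Checking containment: the cross-section at z = 11.8 is a subset of the cross-section at z = 11.2.

entirely on top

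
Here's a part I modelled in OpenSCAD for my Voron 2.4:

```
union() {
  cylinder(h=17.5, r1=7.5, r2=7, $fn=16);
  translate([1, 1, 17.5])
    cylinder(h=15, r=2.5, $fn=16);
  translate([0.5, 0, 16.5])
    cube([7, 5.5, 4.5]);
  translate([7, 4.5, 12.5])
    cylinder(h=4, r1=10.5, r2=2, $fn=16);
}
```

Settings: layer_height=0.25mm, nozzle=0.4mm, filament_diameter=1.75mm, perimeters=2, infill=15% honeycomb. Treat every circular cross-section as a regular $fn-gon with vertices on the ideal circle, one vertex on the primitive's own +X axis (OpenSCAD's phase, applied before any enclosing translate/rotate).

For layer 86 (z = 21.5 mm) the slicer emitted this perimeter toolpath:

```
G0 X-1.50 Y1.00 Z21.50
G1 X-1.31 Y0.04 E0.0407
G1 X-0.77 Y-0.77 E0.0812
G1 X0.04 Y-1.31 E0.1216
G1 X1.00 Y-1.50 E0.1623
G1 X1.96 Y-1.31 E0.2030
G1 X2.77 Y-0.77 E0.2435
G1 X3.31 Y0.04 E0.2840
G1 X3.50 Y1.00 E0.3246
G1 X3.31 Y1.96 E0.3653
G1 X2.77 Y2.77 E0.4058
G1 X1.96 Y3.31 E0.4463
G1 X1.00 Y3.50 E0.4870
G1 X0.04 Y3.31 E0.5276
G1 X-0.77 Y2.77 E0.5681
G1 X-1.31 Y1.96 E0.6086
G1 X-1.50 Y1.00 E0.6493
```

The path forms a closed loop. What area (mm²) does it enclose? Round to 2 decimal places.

19.16 mm²

Apply the shoelace formula to the sequence of (X, Y) vertices; enclosed area = 19.16 mm².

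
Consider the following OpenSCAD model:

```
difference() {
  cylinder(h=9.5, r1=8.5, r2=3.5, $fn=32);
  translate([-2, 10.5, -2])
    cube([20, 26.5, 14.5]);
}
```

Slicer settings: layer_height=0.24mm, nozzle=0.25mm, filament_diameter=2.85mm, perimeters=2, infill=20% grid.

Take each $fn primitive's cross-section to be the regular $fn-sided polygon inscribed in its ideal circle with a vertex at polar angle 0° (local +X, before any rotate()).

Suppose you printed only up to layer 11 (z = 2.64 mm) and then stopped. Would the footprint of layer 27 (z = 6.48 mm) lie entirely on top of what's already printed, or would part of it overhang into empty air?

entirely on top

Compare the two slices. At z = 2.64: the cone contributes a regular 32-gon of circumradius 7.111 (interpolated between r1=8.5 and r2=3.5 at t=0.278) (area = (32/2)·7.111²·sin(360°/32) = 157.82 mm²); the cube at (-2, 10.5) is present — its section is the full 20×26.5 rectangle (area 530.00 mm²); Subtracting the remaining from the first: starting from the cone (157.82 mm²), the 20×26.5 cube at (-2, 10.5) misses the remaining region (no effect) — area = 157.82 mm². At z = 6.48: the cone contributes a regular 32-gon of circumradius 5.089 (interpolated between r1=8.5 and r2=3.5 at t=0.682) (area = (32/2)·5.089²·sin(360°/32) = 80.85 mm²); the cube at (-2, 10.5) is present — its section is the full 20×26.5 rectangle (area 530.00 mm²); After the difference (first − rest): starting from the cone (80.85 mm²), the 20×26.5 cube at (-2, 10.5) misses the remaining region (no effect) — area = 80.85 mm². Checking containment: the cross-section at z = 6.48 is a subset of the cross-section at z = 2.64.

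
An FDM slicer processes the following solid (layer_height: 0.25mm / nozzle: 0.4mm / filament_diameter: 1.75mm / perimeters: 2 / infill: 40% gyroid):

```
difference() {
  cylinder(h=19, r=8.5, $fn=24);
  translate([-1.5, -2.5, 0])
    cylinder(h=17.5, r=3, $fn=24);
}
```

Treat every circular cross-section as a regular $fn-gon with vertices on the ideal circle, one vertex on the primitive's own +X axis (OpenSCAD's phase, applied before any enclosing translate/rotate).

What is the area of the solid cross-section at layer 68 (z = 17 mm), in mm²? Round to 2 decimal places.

At z = 17 mm: the r=8.5 cylinder gives a regular 24-gon of circumradius 8.5 (constant along its height) (area = (24/2)·8.500²·sin(360°/24) = 224.40 mm²); the cylinder at (-1.5, -2.5): section is a regular 24-gon, circumradius r=3 (area = (24/2)·3.000²·sin(360°/24) = 27.95 mm²); Subtracting the remaining from the first: starting from the r=8.5 cylinder (224.40 mm²), the r=3 cylinder at (-1.5, -2.5) lies wholly inside it (removes its full 27.95 mm² and its 18.80 mm outline becomes a hole wall) — area = 196.44 mm². Overall, the cross-section is one region with 1 hole. Net area = 196.44 mm².

196.44 mm²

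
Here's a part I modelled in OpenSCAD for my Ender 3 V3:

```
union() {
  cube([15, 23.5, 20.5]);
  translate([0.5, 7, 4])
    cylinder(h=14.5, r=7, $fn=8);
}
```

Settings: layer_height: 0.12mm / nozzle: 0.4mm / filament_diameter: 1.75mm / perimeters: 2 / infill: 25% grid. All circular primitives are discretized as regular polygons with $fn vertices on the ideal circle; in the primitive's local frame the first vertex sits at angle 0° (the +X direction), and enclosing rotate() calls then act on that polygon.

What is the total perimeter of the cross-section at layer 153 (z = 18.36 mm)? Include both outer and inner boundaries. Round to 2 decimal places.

83.76 mm

At z = 18.36 mm: the 15×23.5 cube contributes its full rectangle (perimeter 77.00 mm); the cylinder at (0.5, 7): section is a regular 8-gon, circumradius r=7 (perimeter = 2·8·7.000·sin(180°/8) = 42.86 mm); Taking the union: the regions partially overlap (shared area 76.19 mm²), so the edge portions inside another operand are dropped and the merged outline is re-measured after clipping — boundary = 83.76 mm. Overall, the cross-section is a single solid region. Total boundary length (outer) = 83.76 mm.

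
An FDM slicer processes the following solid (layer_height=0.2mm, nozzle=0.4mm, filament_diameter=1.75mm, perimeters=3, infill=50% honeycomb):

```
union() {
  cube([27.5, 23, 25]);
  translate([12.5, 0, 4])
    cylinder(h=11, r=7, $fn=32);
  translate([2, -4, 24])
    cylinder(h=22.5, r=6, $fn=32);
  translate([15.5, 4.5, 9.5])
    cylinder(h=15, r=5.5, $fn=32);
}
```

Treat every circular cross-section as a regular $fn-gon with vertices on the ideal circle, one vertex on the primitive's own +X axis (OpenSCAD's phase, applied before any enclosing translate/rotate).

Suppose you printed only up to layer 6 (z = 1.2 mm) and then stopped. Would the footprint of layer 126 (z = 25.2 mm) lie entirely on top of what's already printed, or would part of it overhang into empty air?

part overhangs

Compare the two slices. At z = 1.2: the 27.5×23 cube contributes its full rectangle (area 632.50 mm²); the cylinder at (12.5, 0) does not reach this height (z outside [4, 15]); the cylinder at (2, -4) is not intersected at this z (z outside [24, 46.5]); the cylinder at (15.5, 4.5) is absent (z outside [9.5, 24.5]); Taking the union: only the 27.5×23 cube is present, so the union is just that shape — area = 632.50 mm². At z = 25.2: the cube is not intersected at this z (z outside [0, 25]); the cylinder at (12.5, 0) does not reach this height (z outside [4, 15]); the r=6 cylinder at (2, -4) contributes a regular 32-gon of circumradius 6 (area = (32/2)·6.000²·sin(360°/32) = 112.37 mm²); the cylinder at (15.5, 4.5) is absent (z outside [9.5, 24.5]); Combining (union): only the r=6 cylinder at (2, -4) is present, so the union is just that shape — area = 112.37 mm². Checking containment: at z = 25.2 the cross-section extends beyond the z = 1.2 cross-section by about 102.54 mm².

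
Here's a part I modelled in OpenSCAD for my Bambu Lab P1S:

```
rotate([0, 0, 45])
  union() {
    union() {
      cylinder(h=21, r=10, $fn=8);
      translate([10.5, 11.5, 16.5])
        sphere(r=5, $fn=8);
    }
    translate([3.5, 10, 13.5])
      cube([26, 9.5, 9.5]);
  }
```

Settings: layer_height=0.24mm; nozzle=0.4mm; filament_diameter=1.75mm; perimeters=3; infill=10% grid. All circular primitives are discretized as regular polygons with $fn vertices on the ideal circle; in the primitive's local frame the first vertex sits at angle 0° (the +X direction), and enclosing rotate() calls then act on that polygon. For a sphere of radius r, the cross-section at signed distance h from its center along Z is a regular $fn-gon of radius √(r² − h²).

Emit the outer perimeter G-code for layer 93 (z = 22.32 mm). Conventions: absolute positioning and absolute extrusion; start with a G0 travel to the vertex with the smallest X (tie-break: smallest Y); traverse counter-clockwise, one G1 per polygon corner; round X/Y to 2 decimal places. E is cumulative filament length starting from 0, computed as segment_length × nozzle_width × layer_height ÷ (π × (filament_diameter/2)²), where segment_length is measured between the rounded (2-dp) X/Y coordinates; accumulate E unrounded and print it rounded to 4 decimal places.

At z = 22.32 mm: the cylinder is not intersected at this z (z outside [0, 21]); the sphere at (10.5, 11.5) is absent (|z−center|=5.820 > r=5); Combining (union): nothing is present at this height; the cube at (3.5, 10) is present — its section is the full 26×9.5 rectangle; Combining (union): only the 26×9.5 cube at (3.5, 10) is present, so the union is just that shape — 1 connected region; (rotated 45° about Z; rotation is an isometry so areas/perimeters/island counts are preserved). The outline is a single polygon with 4 vertices. Extrusion per mm of travel: 0.4 × 0.24 / (π × 0.875²) = 0.039912. Accumulating E over each segment gives final E = 2.8335.

G0 X-11.31 Y16.26 Z22.32
G1 X-4.60 Y9.55 E0.3787
G1 X13.79 Y27.93 E1.4165
G1 X7.07 Y34.65 E1.7958
G1 X-11.31 Y16.26 E2.8335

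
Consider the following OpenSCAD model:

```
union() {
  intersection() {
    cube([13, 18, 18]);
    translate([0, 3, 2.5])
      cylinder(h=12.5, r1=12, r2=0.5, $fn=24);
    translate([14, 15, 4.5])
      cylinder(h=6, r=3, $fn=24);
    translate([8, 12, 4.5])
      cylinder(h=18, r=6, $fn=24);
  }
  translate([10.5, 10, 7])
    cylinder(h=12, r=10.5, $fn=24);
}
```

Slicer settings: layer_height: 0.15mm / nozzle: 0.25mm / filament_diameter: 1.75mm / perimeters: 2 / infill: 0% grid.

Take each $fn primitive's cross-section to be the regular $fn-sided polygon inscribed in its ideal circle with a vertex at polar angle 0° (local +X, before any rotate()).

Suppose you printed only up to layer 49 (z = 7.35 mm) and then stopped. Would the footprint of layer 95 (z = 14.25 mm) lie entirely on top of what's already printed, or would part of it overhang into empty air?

entirely on top

Compare the two slices. At z = 7.35: the cube (footprint 13×18) is included at this height (area 234.00 mm²); the cone at (0, 3) contributes a regular 24-gon of circumradius 7.538 (interpolated between r1=12 and r2=0.5 at t=0.388) (area = (24/2)·7.538²·sin(360°/24) = 176.48 mm²); the cylinder at (14, 15): section is a regular 24-gon, circumradius r=3 (area = (24/2)·3.000²·sin(360°/24) = 27.95 mm²); the r=6 cylinder at (8, 12) contributes a regular 24-gon of circumradius 6 (area = (24/2)·6.000²·sin(360°/24) = 111.81 mm²); Taking the intersection: the cone at (0, 3) partially overlaps the 13×18 cube; clipping to the common part keeps 65.99 mm²; the r=3 cylinder at (14, 15) does not overlap the running intersection (empty); the r=6 cylinder at (8, 12) does not overlap the running intersection (empty) — nothing remains; the r=10.5 cylinder at (10.5, 10) contributes a regular 24-gon of circumradius 10.5 (area = (24/2)·10.500²·sin(360°/24) = 342.42 mm²); Merging all regions: only the r=10.5 cylinder at (10.5, 10) is present, so the union is just that shape — area = 342.42 mm². At z = 14.25: the 13×18 cube contributes its full rectangle (area 234.00 mm²); the cone at (0, 3) (r1=12→r2=0.5) has section circumradius 1.190 here — a regular 24-gon (area = (24/2)·1.190²·sin(360°/24) = 4.40 mm²); the cylinder at (14, 15) is absent (z outside [4.5, 10.5]); the cylinder at (8, 12): section is a regular 24-gon, circumradius r=6 (area = (24/2)·6.000²·sin(360°/24) = 111.81 mm²); Taking the intersection: at least one operand is absent at this height, so nothing remains; the r=10.5 cylinder at (10.5, 10) contributes a regular 24-gon of circumradius 10.5 (area = (24/2)·10.500²·sin(360°/24) = 342.42 mm²); Combining (union): only the r=10.5 cylinder at (10.5, 10) is present, so the union is just that shape — area = 342.42 mm². Checking containment: the cross-section at z = 14.25 is a subset of the cross-section at z = 7.35.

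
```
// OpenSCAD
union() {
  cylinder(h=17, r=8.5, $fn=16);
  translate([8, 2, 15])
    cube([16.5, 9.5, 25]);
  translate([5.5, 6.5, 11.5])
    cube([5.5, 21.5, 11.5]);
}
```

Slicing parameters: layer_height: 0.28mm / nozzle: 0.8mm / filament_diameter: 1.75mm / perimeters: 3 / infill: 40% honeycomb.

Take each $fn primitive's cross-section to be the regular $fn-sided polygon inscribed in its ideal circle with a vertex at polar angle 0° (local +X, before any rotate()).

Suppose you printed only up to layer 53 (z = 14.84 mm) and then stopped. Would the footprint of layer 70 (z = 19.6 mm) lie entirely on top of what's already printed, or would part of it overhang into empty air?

part overhangs

Compare the two slices. At z = 14.84: the r=8.5 cylinder contributes a regular 16-gon of circumradius 8.5 (area = (16/2)·8.500²·sin(360°/16) = 221.19 mm²); the cube at (8, 2) is not intersected at this z (z outside [15, 40]); the cube at (5.5, 6.5) (footprint 5.5×21.5) is included at this height (area 118.25 mm²); Combining (union): the 2 present regions are separate (no shared area or edge), so areas and boundary lengths simply add and each stays a separate island — area = 339.44 mm². At z = 19.6: the cylinder does not reach this height (z outside [0, 17]); the cube at (8, 2) (footprint 16.5×9.5) is included at this height (area 156.75 mm²); the 5.5×21.5 cube at (5.5, 6.5) contributes its full rectangle (area 118.25 mm²); Combining (union): the regions partially overlap — summed areas 275.00 mm² minus the doubly-counted overlap 15.00 mm² gives 260.00 mm² — area = 260.00 mm². Checking containment: at z = 19.6 the cross-section extends beyond the z = 14.84 cross-section by about 141.72 mm².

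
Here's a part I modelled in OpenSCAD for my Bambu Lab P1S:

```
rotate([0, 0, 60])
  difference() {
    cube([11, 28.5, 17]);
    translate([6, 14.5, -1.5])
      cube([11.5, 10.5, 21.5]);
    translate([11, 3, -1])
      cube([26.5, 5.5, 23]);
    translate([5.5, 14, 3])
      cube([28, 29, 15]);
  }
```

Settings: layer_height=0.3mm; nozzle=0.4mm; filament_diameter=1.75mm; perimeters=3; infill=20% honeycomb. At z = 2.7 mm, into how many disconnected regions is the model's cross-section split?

At z = 2.7 mm: the cube (footprint 11×28.5) is included at this height; the 11.5×10.5 cube at (6, 14.5) contributes its full rectangle; the 26.5×5.5 cube at (11, 3) contributes its full rectangle; the cube at (5.5, 14) is absent (z outside [3, 18]); Subtracting the remaining from the first: starting from the 11×28.5 cube, the 11.5×10.5 cube at (6, 14.5) partially overlaps it — only the 52.50 mm² overlap (of its 120.75 mm²) is removed, clipping the outline; the 26.5×5.5 cube at (11, 3) misses the remaining region (no effect) — 1 connected region; (whole slice rotated 60° about Z — lengths, areas and connectivity unchanged). The result has 1 disconnected region.

1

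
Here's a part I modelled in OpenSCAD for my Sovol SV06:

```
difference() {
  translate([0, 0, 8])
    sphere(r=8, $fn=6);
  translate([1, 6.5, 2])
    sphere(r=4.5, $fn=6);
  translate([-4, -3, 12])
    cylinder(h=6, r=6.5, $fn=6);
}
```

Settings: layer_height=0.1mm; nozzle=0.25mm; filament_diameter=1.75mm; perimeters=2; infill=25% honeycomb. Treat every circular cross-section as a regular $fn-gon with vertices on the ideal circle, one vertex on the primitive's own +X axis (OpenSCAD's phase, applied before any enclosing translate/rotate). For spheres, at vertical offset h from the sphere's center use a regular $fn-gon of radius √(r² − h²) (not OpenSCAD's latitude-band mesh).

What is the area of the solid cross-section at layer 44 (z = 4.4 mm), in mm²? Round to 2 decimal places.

At z = 4.4 mm: the r=8 sphere contributes a regular 6-gon of circumradius √(8²−3.6²) = 7.144 (area = (6/2)·7.144²·sin(360°/6) = 132.61 mm²); the r=4.5 sphere at (1, 6.5) slices to a regular 6-gon of circumradius 3.807 (√(r²−h²) with h=2.4 from center) (area = (6/2)·3.807²·sin(360°/6) = 37.65 mm²); the cylinder at (-4, -3) is absent (z outside [12, 18]); After the difference (first − rest): starting from the r=8 sphere (132.61 mm²), the r=4.5 sphere at (1, 6.5) partially overlaps it — only the 16.02 mm² overlap (of its 37.65 mm²) is removed, clipping the outline — area = 116.59 mm². Overall, the cross-section is a single solid region. Net area = 116.59 mm².

116.59 mm²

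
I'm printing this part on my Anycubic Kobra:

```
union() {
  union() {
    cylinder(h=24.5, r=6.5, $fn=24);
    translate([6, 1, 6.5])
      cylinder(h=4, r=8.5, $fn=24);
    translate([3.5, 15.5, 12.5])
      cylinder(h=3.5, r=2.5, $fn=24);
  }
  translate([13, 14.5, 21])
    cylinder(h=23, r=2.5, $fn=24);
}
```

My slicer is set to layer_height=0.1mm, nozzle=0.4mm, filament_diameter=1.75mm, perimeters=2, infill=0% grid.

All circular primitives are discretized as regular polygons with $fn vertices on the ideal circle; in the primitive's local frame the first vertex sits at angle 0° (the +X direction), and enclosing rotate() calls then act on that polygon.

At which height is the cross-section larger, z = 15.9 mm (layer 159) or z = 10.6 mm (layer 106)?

layer 159 (z = 15.9 mm)

Layer 159 (z = 15.9): the r=6.5 cylinder gives a regular 24-gon of circumradius 6.5 (constant along its height) (area = (24/2)·6.500²·sin(360°/24) = 131.22 mm²); the cylinder at (6, 1) is absent (z outside [6.5, 10.5]); the r=2.5 cylinder at (3.5, 15.5) gives a regular 24-gon of circumradius 2.5 (constant along its height) (area = (24/2)·2.500²·sin(360°/24) = 19.41 mm²); Merging all regions: the 2 present regions are separate (no shared area or edge), so areas and boundary lengths simply add and each stays a separate island — area = 150.63 mm²; the cylinder at (13, 14.5) does not reach this height (z outside [21, 44]); Combining (union): only that combined region is present, so the union is just that shape — area = 150.63 mm². So its area = 150.63 mm². Layer 106 (z = 10.6): the cylinder: section is a regular 24-gon, circumradius r=6.5 (area = (24/2)·6.500²·sin(360°/24) = 131.22 mm²); the cylinder at (6, 1) is absent (z outside [6.5, 10.5]); the cylinder at (3.5, 15.5) is absent (z outside [12.5, 16]); Taking the union: only the r=6.5 cylinder is present, so the union is just that shape — area = 131.22 mm²; the cylinder at (13, 14.5) does not reach this height (z outside [21, 44]); Merging all regions: only the result so far is present, so the union is just that shape — area = 131.22 mm². So its area = 131.22 mm². Layer 159 is larger (150.63 vs 131.22 mm²).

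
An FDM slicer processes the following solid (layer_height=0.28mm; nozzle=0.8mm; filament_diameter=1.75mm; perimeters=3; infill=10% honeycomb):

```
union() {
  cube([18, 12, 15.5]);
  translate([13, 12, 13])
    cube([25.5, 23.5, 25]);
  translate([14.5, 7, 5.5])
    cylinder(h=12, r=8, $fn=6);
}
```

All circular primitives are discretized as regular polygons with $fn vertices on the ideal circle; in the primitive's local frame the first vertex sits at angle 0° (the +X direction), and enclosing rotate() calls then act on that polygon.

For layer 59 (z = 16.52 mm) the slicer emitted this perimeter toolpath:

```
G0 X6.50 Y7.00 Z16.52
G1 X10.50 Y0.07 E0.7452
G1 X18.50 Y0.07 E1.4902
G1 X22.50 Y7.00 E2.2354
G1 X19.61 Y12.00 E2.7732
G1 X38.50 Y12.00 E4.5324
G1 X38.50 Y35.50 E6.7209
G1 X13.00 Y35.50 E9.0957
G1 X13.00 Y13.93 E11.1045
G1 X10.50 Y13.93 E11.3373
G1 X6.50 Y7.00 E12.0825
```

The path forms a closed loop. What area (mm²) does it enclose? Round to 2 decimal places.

Apply the shoelace formula to the sequence of (X, Y) vertices; enclosed area = 753.87 mm².

753.87 mm²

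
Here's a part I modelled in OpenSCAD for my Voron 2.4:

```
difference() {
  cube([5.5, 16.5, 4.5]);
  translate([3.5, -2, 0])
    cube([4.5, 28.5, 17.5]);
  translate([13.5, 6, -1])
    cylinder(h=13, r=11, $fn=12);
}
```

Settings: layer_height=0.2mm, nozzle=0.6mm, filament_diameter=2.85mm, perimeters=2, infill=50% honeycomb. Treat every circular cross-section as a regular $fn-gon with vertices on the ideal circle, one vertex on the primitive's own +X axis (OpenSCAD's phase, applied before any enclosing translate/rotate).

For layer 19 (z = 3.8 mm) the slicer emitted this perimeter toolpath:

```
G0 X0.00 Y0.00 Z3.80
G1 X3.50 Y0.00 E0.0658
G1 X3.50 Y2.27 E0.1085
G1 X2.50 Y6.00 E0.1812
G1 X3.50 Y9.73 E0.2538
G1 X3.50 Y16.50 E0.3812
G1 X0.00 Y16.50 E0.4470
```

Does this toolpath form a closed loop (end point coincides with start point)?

no

Start point (G0): (0.00, 0.00). End point (last G1): the path does not return to the start — open.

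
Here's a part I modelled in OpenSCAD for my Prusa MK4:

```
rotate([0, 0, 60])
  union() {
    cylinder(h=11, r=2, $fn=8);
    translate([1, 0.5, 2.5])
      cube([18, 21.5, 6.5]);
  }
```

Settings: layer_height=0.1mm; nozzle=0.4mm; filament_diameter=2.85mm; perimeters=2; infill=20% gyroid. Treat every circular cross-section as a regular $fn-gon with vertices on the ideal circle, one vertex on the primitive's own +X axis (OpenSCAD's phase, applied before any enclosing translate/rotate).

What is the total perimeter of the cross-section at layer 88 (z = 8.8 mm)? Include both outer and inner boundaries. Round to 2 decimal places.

At z = 8.8 mm: the r=2 cylinder gives a regular 8-gon of circumradius 2 (constant along its height) (perimeter = 2·8·2.000·sin(180°/8) = 12.25 mm); the cube at (1, 0.5) is present — its section is the full 18×21.5 rectangle (perimeter 79.00 mm); Merging all regions: the regions partially overlap (shared area 0.59 mm²), so the edge portions inside another operand are dropped and the merged outline is re-measured after clipping — boundary = 87.93 mm; (rotated 60° about Z; rotation is an isometry so areas/perimeters/island counts are preserved). Overall, the cross-section is a single solid region. Total boundary length (outer) = 87.93 mm.

87.93 mm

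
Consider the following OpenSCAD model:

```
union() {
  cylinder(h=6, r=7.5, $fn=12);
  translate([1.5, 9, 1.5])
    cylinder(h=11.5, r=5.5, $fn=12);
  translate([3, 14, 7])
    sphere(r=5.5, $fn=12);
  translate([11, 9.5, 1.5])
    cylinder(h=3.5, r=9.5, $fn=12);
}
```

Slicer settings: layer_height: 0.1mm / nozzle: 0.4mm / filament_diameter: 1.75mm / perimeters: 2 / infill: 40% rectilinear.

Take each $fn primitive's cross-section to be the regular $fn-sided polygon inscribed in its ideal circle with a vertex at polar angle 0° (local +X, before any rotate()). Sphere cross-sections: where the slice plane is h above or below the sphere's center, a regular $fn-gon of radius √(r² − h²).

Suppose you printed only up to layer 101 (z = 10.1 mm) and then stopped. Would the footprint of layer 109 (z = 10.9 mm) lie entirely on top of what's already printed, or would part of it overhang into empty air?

entirely on top

Compare the two slices. At z = 10.1: the cylinder does not reach this height (z outside [0, 6]); the r=5.5 cylinder at (1.5, 9) gives a regular 12-gon of circumradius 5.5 (constant along its height) (area = (12/2)·5.500²·sin(360°/12) = 90.75 mm²); the r=5.5 sphere at (3, 14) slices to a regular 12-gon of circumradius 4.543 (√(r²−h²) with h=3.1 from center) (area = (12/2)·4.543²·sin(360°/12) = 61.92 mm²); the cylinder at (11, 9.5) is not intersected at this z (z outside [1.5, 5]); Merging all regions: the regions partially overlap — summed areas 152.67 mm² minus the doubly-counted overlap 26.71 mm² gives 125.96 mm² — area = 125.96 mm². At z = 10.9: the cylinder is not intersected at this z (z outside [0, 6]); the cylinder at (1.5, 9): section is a regular 12-gon, circumradius r=5.5 (area = (12/2)·5.500²·sin(360°/12) = 90.75 mm²); the r=5.5 sphere at (3, 14) slices to a regular 12-gon of circumradius 3.878 (√(r²−h²) with h=3.9 from center) (area = (12/2)·3.878²·sin(360°/12) = 45.12 mm²); the cylinder at (11, 9.5) is not intersected at this z (z outside [1.5, 5]); Combining (union): the regions partially overlap — summed areas 135.87 mm² minus the doubly-counted overlap 20.17 mm² gives 115.70 mm² — area = 115.70 mm². Checking containment: the cross-section at z = 10.9 is a subset of the cross-section at z = 10.1.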